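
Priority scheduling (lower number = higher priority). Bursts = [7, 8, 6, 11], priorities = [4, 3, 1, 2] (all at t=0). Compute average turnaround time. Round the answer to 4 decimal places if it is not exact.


Sort by priority (ascending = highest first):
Order: [(1, 6), (2, 11), (3, 8), (4, 7)]
Completion times:
  Priority 1, burst=6, C=6
  Priority 2, burst=11, C=17
  Priority 3, burst=8, C=25
  Priority 4, burst=7, C=32
Average turnaround = 80/4 = 20.0

20.0


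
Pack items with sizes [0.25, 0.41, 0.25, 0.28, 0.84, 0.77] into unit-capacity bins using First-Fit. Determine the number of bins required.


Place items sequentially using First-Fit:
  Item 0.25 -> new Bin 1
  Item 0.41 -> Bin 1 (now 0.66)
  Item 0.25 -> Bin 1 (now 0.91)
  Item 0.28 -> new Bin 2
  Item 0.84 -> new Bin 3
  Item 0.77 -> new Bin 4
Total bins used = 4

4


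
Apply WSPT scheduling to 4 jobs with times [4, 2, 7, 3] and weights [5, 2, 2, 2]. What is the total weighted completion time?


Compute p/w ratios and sort ascending (WSPT): [(4, 5), (2, 2), (3, 2), (7, 2)]
Compute weighted completion times:
  Job (p=4,w=5): C=4, w*C=5*4=20
  Job (p=2,w=2): C=6, w*C=2*6=12
  Job (p=3,w=2): C=9, w*C=2*9=18
  Job (p=7,w=2): C=16, w*C=2*16=32
Total weighted completion time = 82

82


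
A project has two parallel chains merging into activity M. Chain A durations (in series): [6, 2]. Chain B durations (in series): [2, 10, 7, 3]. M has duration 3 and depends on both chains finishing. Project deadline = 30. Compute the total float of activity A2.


Forward pass: ES(A2) = sum of predecessors on chain A = 6
EF = ES + duration = 6 + 2 = 8
Backward pass: LF(M) = deadline = 30; LS(M) = 30 - 3 = 27
LF(A2) = LS(M) - sum(successors on chain A) = 27 - 0 = 27
LS = LF - duration = 27 - 2 = 25
Total float = LS - ES = 25 - 6 = 19

19


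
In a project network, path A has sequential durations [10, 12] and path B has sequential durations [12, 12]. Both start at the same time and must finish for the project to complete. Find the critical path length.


Path A total = 10 + 12 = 22
Path B total = 12 + 12 = 24
Critical path = longest path = max(22, 24) = 24

24


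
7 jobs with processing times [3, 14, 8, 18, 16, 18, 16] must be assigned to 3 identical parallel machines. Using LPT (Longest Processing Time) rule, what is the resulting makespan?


Sort jobs in decreasing order (LPT): [18, 18, 16, 16, 14, 8, 3]
Assign each job to the least loaded machine:
  Machine 1: jobs [18, 14], load = 32
  Machine 2: jobs [18, 8, 3], load = 29
  Machine 3: jobs [16, 16], load = 32
Makespan = max load = 32

32


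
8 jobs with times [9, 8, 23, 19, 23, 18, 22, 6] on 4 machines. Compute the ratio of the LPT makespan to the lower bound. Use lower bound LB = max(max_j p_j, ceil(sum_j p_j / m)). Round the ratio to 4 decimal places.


LPT order: [23, 23, 22, 19, 18, 9, 8, 6]
Machine loads after assignment: [31, 29, 31, 37]
LPT makespan = 37
Lower bound = max(max_job, ceil(total/4)) = max(23, 32) = 32
Ratio = 37 / 32 = 1.1563

1.1563


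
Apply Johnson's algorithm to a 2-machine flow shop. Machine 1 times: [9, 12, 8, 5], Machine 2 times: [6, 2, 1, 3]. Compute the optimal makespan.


Apply Johnson's rule:
  Group 1 (a <= b): []
  Group 2 (a > b): [(1, 9, 6), (4, 5, 3), (2, 12, 2), (3, 8, 1)]
Optimal job order: [1, 4, 2, 3]
Schedule:
  Job 1: M1 done at 9, M2 done at 15
  Job 4: M1 done at 14, M2 done at 18
  Job 2: M1 done at 26, M2 done at 28
  Job 3: M1 done at 34, M2 done at 35
Makespan = 35

35


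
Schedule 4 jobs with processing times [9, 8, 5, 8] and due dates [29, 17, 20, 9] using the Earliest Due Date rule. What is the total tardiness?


Sort by due date (EDD order): [(8, 9), (8, 17), (5, 20), (9, 29)]
Compute completion times and tardiness:
  Job 1: p=8, d=9, C=8, tardiness=max(0,8-9)=0
  Job 2: p=8, d=17, C=16, tardiness=max(0,16-17)=0
  Job 3: p=5, d=20, C=21, tardiness=max(0,21-20)=1
  Job 4: p=9, d=29, C=30, tardiness=max(0,30-29)=1
Total tardiness = 2

2


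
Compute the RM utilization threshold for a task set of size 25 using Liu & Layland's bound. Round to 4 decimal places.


Compute 2^(1/25) = 1.0281138267
Subtract 1: 1.0281138267 - 1 = 0.0281138267
Multiply by n: 25 * 0.0281138267 = 0.7028456675
Round to 4 dp: 0.7028

0.7028


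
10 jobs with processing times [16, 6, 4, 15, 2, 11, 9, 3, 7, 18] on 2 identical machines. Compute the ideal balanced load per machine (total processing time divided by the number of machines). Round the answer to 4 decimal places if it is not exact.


Total processing time = 16 + 6 + 4 + 15 + 2 + 11 + 9 + 3 + 7 + 18 = 91
Number of machines = 2
Ideal balanced load = 91 / 2 = 45.5

45.5


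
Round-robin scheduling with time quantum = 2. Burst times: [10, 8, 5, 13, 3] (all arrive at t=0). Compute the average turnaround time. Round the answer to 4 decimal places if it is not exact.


Time quantum = 2
Execution trace:
  J1 runs 2 units, time = 2
  J2 runs 2 units, time = 4
  J3 runs 2 units, time = 6
  J4 runs 2 units, time = 8
  J5 runs 2 units, time = 10
  J1 runs 2 units, time = 12
  J2 runs 2 units, time = 14
  J3 runs 2 units, time = 16
  J4 runs 2 units, time = 18
  J5 runs 1 units, time = 19
  J1 runs 2 units, time = 21
  J2 runs 2 units, time = 23
  J3 runs 1 units, time = 24
  J4 runs 2 units, time = 26
  J1 runs 2 units, time = 28
  J2 runs 2 units, time = 30
  J4 runs 2 units, time = 32
  J1 runs 2 units, time = 34
  J4 runs 2 units, time = 36
  J4 runs 2 units, time = 38
  J4 runs 1 units, time = 39
Finish times: [34, 30, 24, 39, 19]
Average turnaround = 146/5 = 29.2

29.2


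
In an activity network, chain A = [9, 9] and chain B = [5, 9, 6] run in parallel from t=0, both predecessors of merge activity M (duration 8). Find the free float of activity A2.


ES(A2) = sum of predecessors on chain A = 9
EF(A2) = ES + duration = 9 + 9 = 18
Successor of A2 is M. ES(M) = max(sum(A), sum(B)) = max(18, 20) = 20
Free float = ES(successor) - EF(current) = 20 - 18 = 2

2


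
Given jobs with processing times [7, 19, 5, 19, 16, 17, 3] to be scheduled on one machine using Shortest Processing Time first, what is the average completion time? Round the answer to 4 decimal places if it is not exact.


Sort jobs by processing time (SPT order): [3, 5, 7, 16, 17, 19, 19]
Compute completion times sequentially:
  Job 1: processing = 3, completes at 3
  Job 2: processing = 5, completes at 8
  Job 3: processing = 7, completes at 15
  Job 4: processing = 16, completes at 31
  Job 5: processing = 17, completes at 48
  Job 6: processing = 19, completes at 67
  Job 7: processing = 19, completes at 86
Sum of completion times = 258
Average completion time = 258/7 = 36.8571

36.8571


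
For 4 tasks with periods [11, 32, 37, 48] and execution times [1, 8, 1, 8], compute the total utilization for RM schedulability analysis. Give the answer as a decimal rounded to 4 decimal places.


Compute individual utilizations (exact fractions):
  Task 1: C/T = 1/11 (approx. 0.0909)
  Task 2: C/T = 8/32 = 1/4 (approx. 0.25)
  Task 3: C/T = 1/37 (approx. 0.027)
  Task 4: C/T = 8/48 = 1/6 (approx. 0.1667)
Total utilization U = 1/11 + 1/4 + 1/37 + 1/6 = 2611/4884
Rounded to 4 decimal places: U = 0.5346
RM (Liu & Layland) bound for 4 tasks = 0.756828; compare with U = 2611/4884 (approx. 0.534603)
U <= bound, so schedulable by RM sufficient condition.

0.5346


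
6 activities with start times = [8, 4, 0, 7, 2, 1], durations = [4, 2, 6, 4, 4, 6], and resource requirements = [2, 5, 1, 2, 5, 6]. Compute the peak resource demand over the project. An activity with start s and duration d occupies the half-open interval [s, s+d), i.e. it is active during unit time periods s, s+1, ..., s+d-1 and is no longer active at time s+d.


Each activity i is active on [start_i, start_i + duration_i).
Compute total resource usage per time slot:
  t=0: active resources = [1], total = 1
  t=1: active resources = [1, 6], total = 7
  t=2: active resources = [1, 5, 6], total = 12
  t=3: active resources = [1, 5, 6], total = 12
  t=4: active resources = [5, 1, 5, 6], total = 17
  t=5: active resources = [5, 1, 5, 6], total = 17
  t=6: active resources = [6], total = 6
  t=7: active resources = [2], total = 2
  t=8: active resources = [2, 2], total = 4
  t=9: active resources = [2, 2], total = 4
  t=10: active resources = [2, 2], total = 4
  t=11: active resources = [2], total = 2
Peak resource demand = 17

17


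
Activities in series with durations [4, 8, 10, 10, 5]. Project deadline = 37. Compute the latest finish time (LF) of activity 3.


LF(activity 3) = deadline - sum of successor durations
Successors: activities 4 through 5 with durations [10, 5]
Sum of successor durations = 15
LF = 37 - 15 = 22

22


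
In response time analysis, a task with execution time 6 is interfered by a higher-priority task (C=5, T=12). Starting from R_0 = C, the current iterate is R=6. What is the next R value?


R_next = C + ceil(R_prev / T_hp) * C_hp
ceil(6 / 12) = ceil(0.5) = 1
Interference = 1 * 5 = 5
R_next = 6 + 5 = 11

11


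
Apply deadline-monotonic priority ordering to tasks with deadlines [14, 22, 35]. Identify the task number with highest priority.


Sort tasks by relative deadline (ascending):
  Task 1: deadline = 14
  Task 2: deadline = 22
  Task 3: deadline = 35
Priority order (highest first): [1, 2, 3]
Highest priority task = 1

1


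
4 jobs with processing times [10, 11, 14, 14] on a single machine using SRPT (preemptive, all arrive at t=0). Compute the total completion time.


Since all jobs arrive at t=0, SRPT equals SPT ordering.
SPT order: [10, 11, 14, 14]
Completion times:
  Job 1: p=10, C=10
  Job 2: p=11, C=21
  Job 3: p=14, C=35
  Job 4: p=14, C=49
Total completion time = 10 + 21 + 35 + 49 = 115

115


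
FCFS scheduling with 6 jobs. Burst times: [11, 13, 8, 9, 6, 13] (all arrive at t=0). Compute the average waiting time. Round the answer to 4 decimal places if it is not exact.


FCFS order (as given): [11, 13, 8, 9, 6, 13]
Waiting times:
  Job 1: wait = 0
  Job 2: wait = 11
  Job 3: wait = 24
  Job 4: wait = 32
  Job 5: wait = 41
  Job 6: wait = 47
Sum of waiting times = 155
Average waiting time = 155/6 = 25.8333

25.8333


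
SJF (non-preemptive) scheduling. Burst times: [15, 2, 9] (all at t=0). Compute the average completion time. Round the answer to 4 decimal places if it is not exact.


SJF order (ascending): [2, 9, 15]
Completion times:
  Job 1: burst=2, C=2
  Job 2: burst=9, C=11
  Job 3: burst=15, C=26
Average completion = 39/3 = 13.0

13.0


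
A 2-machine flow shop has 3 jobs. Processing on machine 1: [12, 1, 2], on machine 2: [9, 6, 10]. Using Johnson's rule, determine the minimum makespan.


Apply Johnson's rule:
  Group 1 (a <= b): [(2, 1, 6), (3, 2, 10)]
  Group 2 (a > b): [(1, 12, 9)]
Optimal job order: [2, 3, 1]
Schedule:
  Job 2: M1 done at 1, M2 done at 7
  Job 3: M1 done at 3, M2 done at 17
  Job 1: M1 done at 15, M2 done at 26
Makespan = 26

26


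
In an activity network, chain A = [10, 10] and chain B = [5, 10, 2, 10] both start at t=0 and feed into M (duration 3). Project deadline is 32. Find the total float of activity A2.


Forward pass: ES(A2) = sum of predecessors on chain A = 10
EF = ES + duration = 10 + 10 = 20
Backward pass: LF(M) = deadline = 32; LS(M) = 32 - 3 = 29
LF(A2) = LS(M) - sum(successors on chain A) = 29 - 0 = 29
LS = LF - duration = 29 - 10 = 19
Total float = LS - ES = 19 - 10 = 9

9


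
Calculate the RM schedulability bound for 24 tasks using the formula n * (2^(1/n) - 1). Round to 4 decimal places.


Compute 2^(1/24) = 1.0293022366
Subtract 1: 1.0293022366 - 1 = 0.0293022366
Multiply by n: 24 * 0.0293022366 = 0.7032536784
Round to 4 dp: 0.7033

0.7033


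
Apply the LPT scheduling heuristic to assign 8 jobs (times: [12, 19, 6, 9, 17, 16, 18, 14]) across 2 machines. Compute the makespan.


Sort jobs in decreasing order (LPT): [19, 18, 17, 16, 14, 12, 9, 6]
Assign each job to the least loaded machine:
  Machine 1: jobs [19, 16, 14, 6], load = 55
  Machine 2: jobs [18, 17, 12, 9], load = 56
Makespan = max load = 56

56


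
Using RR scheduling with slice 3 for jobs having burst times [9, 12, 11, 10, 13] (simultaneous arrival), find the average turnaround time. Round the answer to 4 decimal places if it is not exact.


Time quantum = 3
Execution trace:
  J1 runs 3 units, time = 3
  J2 runs 3 units, time = 6
  J3 runs 3 units, time = 9
  J4 runs 3 units, time = 12
  J5 runs 3 units, time = 15
  J1 runs 3 units, time = 18
  J2 runs 3 units, time = 21
  J3 runs 3 units, time = 24
  J4 runs 3 units, time = 27
  J5 runs 3 units, time = 30
  J1 runs 3 units, time = 33
  J2 runs 3 units, time = 36
  J3 runs 3 units, time = 39
  J4 runs 3 units, time = 42
  J5 runs 3 units, time = 45
  J2 runs 3 units, time = 48
  J3 runs 2 units, time = 50
  J4 runs 1 units, time = 51
  J5 runs 3 units, time = 54
  J5 runs 1 units, time = 55
Finish times: [33, 48, 50, 51, 55]
Average turnaround = 237/5 = 47.4

47.4


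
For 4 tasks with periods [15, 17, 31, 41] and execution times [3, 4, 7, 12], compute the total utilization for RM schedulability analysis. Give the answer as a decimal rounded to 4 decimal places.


Compute individual utilizations (exact fractions):
  Task 1: C/T = 3/15 = 1/5 (approx. 0.2)
  Task 2: C/T = 4/17 (approx. 0.2353)
  Task 3: C/T = 7/31 (approx. 0.2258)
  Task 4: C/T = 12/41 (approx. 0.2927)
Total utilization U = 1/5 + 4/17 + 7/31 + 12/41 = 103042/108035
Rounded to 4 decimal places: U = 0.9538
RM (Liu & Layland) bound for 4 tasks = 0.756828; compare with U = 103042/108035 (approx. 0.953783)
bound < U <= 1, so the RM sufficient condition is not met (inconclusive; an exact test such as response-time analysis is needed).

0.9538


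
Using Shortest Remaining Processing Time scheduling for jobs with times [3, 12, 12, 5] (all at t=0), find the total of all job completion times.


Since all jobs arrive at t=0, SRPT equals SPT ordering.
SPT order: [3, 5, 12, 12]
Completion times:
  Job 1: p=3, C=3
  Job 2: p=5, C=8
  Job 3: p=12, C=20
  Job 4: p=12, C=32
Total completion time = 3 + 8 + 20 + 32 = 63

63


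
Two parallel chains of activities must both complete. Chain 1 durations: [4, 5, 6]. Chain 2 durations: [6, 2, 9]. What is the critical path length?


Path A total = 4 + 5 + 6 = 15
Path B total = 6 + 2 + 9 = 17
Critical path = longest path = max(15, 17) = 17

17


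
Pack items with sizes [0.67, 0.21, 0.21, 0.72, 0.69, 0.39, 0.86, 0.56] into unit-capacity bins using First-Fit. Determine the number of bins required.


Place items sequentially using First-Fit:
  Item 0.67 -> new Bin 1
  Item 0.21 -> Bin 1 (now 0.88)
  Item 0.21 -> new Bin 2
  Item 0.72 -> Bin 2 (now 0.93)
  Item 0.69 -> new Bin 3
  Item 0.39 -> new Bin 4
  Item 0.86 -> new Bin 5
  Item 0.56 -> Bin 4 (now 0.95)
Total bins used = 5

5


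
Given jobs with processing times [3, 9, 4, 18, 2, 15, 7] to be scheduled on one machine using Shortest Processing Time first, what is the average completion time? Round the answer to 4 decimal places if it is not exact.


Sort jobs by processing time (SPT order): [2, 3, 4, 7, 9, 15, 18]
Compute completion times sequentially:
  Job 1: processing = 2, completes at 2
  Job 2: processing = 3, completes at 5
  Job 3: processing = 4, completes at 9
  Job 4: processing = 7, completes at 16
  Job 5: processing = 9, completes at 25
  Job 6: processing = 15, completes at 40
  Job 7: processing = 18, completes at 58
Sum of completion times = 155
Average completion time = 155/7 = 22.1429

22.1429


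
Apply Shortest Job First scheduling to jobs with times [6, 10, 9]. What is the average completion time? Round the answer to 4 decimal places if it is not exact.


SJF order (ascending): [6, 9, 10]
Completion times:
  Job 1: burst=6, C=6
  Job 2: burst=9, C=15
  Job 3: burst=10, C=25
Average completion = 46/3 = 15.3333

15.3333


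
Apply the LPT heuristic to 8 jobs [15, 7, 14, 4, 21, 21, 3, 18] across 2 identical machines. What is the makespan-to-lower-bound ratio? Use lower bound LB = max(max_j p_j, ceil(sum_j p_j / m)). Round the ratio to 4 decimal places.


LPT order: [21, 21, 18, 15, 14, 7, 4, 3]
Machine loads after assignment: [53, 50]
LPT makespan = 53
Lower bound = max(max_job, ceil(total/2)) = max(21, 52) = 52
Ratio = 53 / 52 = 1.0192

1.0192


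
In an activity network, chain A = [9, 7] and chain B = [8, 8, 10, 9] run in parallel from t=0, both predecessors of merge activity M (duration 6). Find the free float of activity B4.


ES(B4) = sum of predecessors on chain B = 26
EF(B4) = ES + duration = 26 + 9 = 35
Successor of B4 is M. ES(M) = max(sum(A), sum(B)) = max(16, 35) = 35
Free float = ES(successor) - EF(current) = 35 - 35 = 0

0


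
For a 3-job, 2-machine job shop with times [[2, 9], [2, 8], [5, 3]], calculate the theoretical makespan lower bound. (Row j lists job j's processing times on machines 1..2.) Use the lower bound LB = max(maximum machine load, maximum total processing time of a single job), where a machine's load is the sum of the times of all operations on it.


Machine loads:
  Machine 1: 2 + 2 + 5 = 9
  Machine 2: 9 + 8 + 3 = 20
Max machine load = 20
Job totals:
  Job 1: 11
  Job 2: 10
  Job 3: 8
Max job total = 11
Lower bound = max(20, 11) = 20

20


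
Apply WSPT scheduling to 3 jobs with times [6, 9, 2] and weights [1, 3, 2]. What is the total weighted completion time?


Compute p/w ratios and sort ascending (WSPT): [(2, 2), (9, 3), (6, 1)]
Compute weighted completion times:
  Job (p=2,w=2): C=2, w*C=2*2=4
  Job (p=9,w=3): C=11, w*C=3*11=33
  Job (p=6,w=1): C=17, w*C=1*17=17
Total weighted completion time = 54

54


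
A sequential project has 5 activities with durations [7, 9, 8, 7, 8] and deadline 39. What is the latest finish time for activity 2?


LF(activity 2) = deadline - sum of successor durations
Successors: activities 3 through 5 with durations [8, 7, 8]
Sum of successor durations = 23
LF = 39 - 23 = 16

16


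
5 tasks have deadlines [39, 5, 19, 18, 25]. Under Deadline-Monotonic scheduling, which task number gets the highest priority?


Sort tasks by relative deadline (ascending):
  Task 2: deadline = 5
  Task 4: deadline = 18
  Task 3: deadline = 19
  Task 5: deadline = 25
  Task 1: deadline = 39
Priority order (highest first): [2, 4, 3, 5, 1]
Highest priority task = 2

2


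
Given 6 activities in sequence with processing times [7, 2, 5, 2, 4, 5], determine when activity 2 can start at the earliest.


Activity 2 starts after activities 1 through 1 complete.
Predecessor durations: [7]
ES = 7 = 7

7


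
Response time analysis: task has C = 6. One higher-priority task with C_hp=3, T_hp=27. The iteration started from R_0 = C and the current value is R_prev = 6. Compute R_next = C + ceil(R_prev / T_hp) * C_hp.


R_next = C + ceil(R_prev / T_hp) * C_hp
ceil(6 / 27) = ceil(0.2222) = 1
Interference = 1 * 3 = 3
R_next = 6 + 3 = 9

9


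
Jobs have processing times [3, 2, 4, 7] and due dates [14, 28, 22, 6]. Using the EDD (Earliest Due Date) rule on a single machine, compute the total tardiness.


Sort by due date (EDD order): [(7, 6), (3, 14), (4, 22), (2, 28)]
Compute completion times and tardiness:
  Job 1: p=7, d=6, C=7, tardiness=max(0,7-6)=1
  Job 2: p=3, d=14, C=10, tardiness=max(0,10-14)=0
  Job 3: p=4, d=22, C=14, tardiness=max(0,14-22)=0
  Job 4: p=2, d=28, C=16, tardiness=max(0,16-28)=0
Total tardiness = 1

1


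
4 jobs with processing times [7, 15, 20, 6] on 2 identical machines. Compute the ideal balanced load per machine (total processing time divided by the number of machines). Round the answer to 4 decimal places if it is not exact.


Total processing time = 7 + 15 + 20 + 6 = 48
Number of machines = 2
Ideal balanced load = 48 / 2 = 24.0

24.0


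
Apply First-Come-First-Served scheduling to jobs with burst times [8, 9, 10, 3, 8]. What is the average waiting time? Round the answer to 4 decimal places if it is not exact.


FCFS order (as given): [8, 9, 10, 3, 8]
Waiting times:
  Job 1: wait = 0
  Job 2: wait = 8
  Job 3: wait = 17
  Job 4: wait = 27
  Job 5: wait = 30
Sum of waiting times = 82
Average waiting time = 82/5 = 16.4

16.4


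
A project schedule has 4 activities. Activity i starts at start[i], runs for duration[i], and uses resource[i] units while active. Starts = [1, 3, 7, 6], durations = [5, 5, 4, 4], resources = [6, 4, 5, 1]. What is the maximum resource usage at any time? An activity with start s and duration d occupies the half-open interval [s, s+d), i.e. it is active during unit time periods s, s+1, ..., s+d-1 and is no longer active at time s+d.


Each activity i is active on [start_i, start_i + duration_i).
Compute total resource usage per time slot:
  t=0: active resources = [], total = 0
  t=1: active resources = [6], total = 6
  t=2: active resources = [6], total = 6
  t=3: active resources = [6, 4], total = 10
  t=4: active resources = [6, 4], total = 10
  t=5: active resources = [6, 4], total = 10
  t=6: active resources = [4, 1], total = 5
  t=7: active resources = [4, 5, 1], total = 10
  t=8: active resources = [5, 1], total = 6
  t=9: active resources = [5, 1], total = 6
  t=10: active resources = [5], total = 5
Peak resource demand = 10

10


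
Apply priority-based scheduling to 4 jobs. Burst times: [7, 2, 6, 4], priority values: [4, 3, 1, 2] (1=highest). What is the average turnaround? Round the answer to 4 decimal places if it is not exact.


Sort by priority (ascending = highest first):
Order: [(1, 6), (2, 4), (3, 2), (4, 7)]
Completion times:
  Priority 1, burst=6, C=6
  Priority 2, burst=4, C=10
  Priority 3, burst=2, C=12
  Priority 4, burst=7, C=19
Average turnaround = 47/4 = 11.75

11.75


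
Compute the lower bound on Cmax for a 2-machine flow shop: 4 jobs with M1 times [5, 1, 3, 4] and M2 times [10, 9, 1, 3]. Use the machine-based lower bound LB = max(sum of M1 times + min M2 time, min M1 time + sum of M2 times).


LB1 = sum(M1 times) + min(M2 times) = 13 + 1 = 14
LB2 = min(M1 times) + sum(M2 times) = 1 + 23 = 24
Lower bound = max(LB1, LB2) = max(14, 24) = 24

24


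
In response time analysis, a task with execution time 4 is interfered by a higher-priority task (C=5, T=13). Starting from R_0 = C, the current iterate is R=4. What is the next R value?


R_next = C + ceil(R_prev / T_hp) * C_hp
ceil(4 / 13) = ceil(0.3077) = 1
Interference = 1 * 5 = 5
R_next = 4 + 5 = 9

9


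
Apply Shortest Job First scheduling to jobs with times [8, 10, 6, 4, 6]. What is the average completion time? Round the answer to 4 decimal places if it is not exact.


SJF order (ascending): [4, 6, 6, 8, 10]
Completion times:
  Job 1: burst=4, C=4
  Job 2: burst=6, C=10
  Job 3: burst=6, C=16
  Job 4: burst=8, C=24
  Job 5: burst=10, C=34
Average completion = 88/5 = 17.6

17.6


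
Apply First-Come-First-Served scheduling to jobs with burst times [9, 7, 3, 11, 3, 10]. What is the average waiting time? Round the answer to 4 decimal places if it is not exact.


FCFS order (as given): [9, 7, 3, 11, 3, 10]
Waiting times:
  Job 1: wait = 0
  Job 2: wait = 9
  Job 3: wait = 16
  Job 4: wait = 19
  Job 5: wait = 30
  Job 6: wait = 33
Sum of waiting times = 107
Average waiting time = 107/6 = 17.8333

17.8333


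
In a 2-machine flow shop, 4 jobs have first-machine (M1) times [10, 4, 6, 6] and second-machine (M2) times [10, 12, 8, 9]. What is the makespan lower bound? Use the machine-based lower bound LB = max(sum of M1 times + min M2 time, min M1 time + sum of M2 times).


LB1 = sum(M1 times) + min(M2 times) = 26 + 8 = 34
LB2 = min(M1 times) + sum(M2 times) = 4 + 39 = 43
Lower bound = max(LB1, LB2) = max(34, 43) = 43

43


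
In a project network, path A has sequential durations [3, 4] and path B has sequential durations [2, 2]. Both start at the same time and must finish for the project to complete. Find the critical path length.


Path A total = 3 + 4 = 7
Path B total = 2 + 2 = 4
Critical path = longest path = max(7, 4) = 7

7


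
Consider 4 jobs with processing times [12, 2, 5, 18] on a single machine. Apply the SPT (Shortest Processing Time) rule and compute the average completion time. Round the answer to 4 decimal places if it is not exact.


Sort jobs by processing time (SPT order): [2, 5, 12, 18]
Compute completion times sequentially:
  Job 1: processing = 2, completes at 2
  Job 2: processing = 5, completes at 7
  Job 3: processing = 12, completes at 19
  Job 4: processing = 18, completes at 37
Sum of completion times = 65
Average completion time = 65/4 = 16.25

16.25


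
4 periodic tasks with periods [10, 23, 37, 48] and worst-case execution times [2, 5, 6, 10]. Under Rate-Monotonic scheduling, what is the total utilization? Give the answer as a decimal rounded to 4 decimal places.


Compute individual utilizations (exact fractions):
  Task 1: C/T = 2/10 = 1/5 (approx. 0.2)
  Task 2: C/T = 5/23 (approx. 0.2174)
  Task 3: C/T = 6/37 (approx. 0.1622)
  Task 4: C/T = 10/48 = 5/24 (approx. 0.2083)
Total utilization U = 1/5 + 5/23 + 6/37 + 5/24 = 80459/102120
Rounded to 4 decimal places: U = 0.7879
RM (Liu & Layland) bound for 4 tasks = 0.756828; compare with U = 80459/102120 (approx. 0.787887)
bound < U <= 1, so the RM sufficient condition is not met (inconclusive; an exact test such as response-time analysis is needed).

0.7879


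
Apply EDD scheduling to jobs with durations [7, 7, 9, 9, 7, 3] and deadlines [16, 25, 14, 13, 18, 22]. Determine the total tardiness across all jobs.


Sort by due date (EDD order): [(9, 13), (9, 14), (7, 16), (7, 18), (3, 22), (7, 25)]
Compute completion times and tardiness:
  Job 1: p=9, d=13, C=9, tardiness=max(0,9-13)=0
  Job 2: p=9, d=14, C=18, tardiness=max(0,18-14)=4
  Job 3: p=7, d=16, C=25, tardiness=max(0,25-16)=9
  Job 4: p=7, d=18, C=32, tardiness=max(0,32-18)=14
  Job 5: p=3, d=22, C=35, tardiness=max(0,35-22)=13
  Job 6: p=7, d=25, C=42, tardiness=max(0,42-25)=17
Total tardiness = 57

57


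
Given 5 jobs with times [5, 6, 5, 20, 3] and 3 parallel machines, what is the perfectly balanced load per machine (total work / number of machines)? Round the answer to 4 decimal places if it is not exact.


Total processing time = 5 + 6 + 5 + 20 + 3 = 39
Number of machines = 3
Ideal balanced load = 39 / 3 = 13.0

13.0


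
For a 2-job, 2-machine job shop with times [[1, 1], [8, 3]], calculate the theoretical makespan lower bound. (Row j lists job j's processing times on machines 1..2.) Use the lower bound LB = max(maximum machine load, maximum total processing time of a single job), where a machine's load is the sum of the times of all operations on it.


Machine loads:
  Machine 1: 1 + 8 = 9
  Machine 2: 1 + 3 = 4
Max machine load = 9
Job totals:
  Job 1: 2
  Job 2: 11
Max job total = 11
Lower bound = max(9, 11) = 11

11


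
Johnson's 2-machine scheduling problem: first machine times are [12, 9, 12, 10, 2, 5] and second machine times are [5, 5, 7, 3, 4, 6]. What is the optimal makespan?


Apply Johnson's rule:
  Group 1 (a <= b): [(5, 2, 4), (6, 5, 6)]
  Group 2 (a > b): [(3, 12, 7), (1, 12, 5), (2, 9, 5), (4, 10, 3)]
Optimal job order: [5, 6, 3, 1, 2, 4]
Schedule:
  Job 5: M1 done at 2, M2 done at 6
  Job 6: M1 done at 7, M2 done at 13
  Job 3: M1 done at 19, M2 done at 26
  Job 1: M1 done at 31, M2 done at 36
  Job 2: M1 done at 40, M2 done at 45
  Job 4: M1 done at 50, M2 done at 53
Makespan = 53

53


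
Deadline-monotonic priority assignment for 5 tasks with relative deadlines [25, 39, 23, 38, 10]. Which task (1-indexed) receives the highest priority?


Sort tasks by relative deadline (ascending):
  Task 5: deadline = 10
  Task 3: deadline = 23
  Task 1: deadline = 25
  Task 4: deadline = 38
  Task 2: deadline = 39
Priority order (highest first): [5, 3, 1, 4, 2]
Highest priority task = 5

5


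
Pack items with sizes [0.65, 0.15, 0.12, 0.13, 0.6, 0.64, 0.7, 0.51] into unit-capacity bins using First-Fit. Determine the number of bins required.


Place items sequentially using First-Fit:
  Item 0.65 -> new Bin 1
  Item 0.15 -> Bin 1 (now 0.8)
  Item 0.12 -> Bin 1 (now 0.92)
  Item 0.13 -> new Bin 2
  Item 0.6 -> Bin 2 (now 0.73)
  Item 0.64 -> new Bin 3
  Item 0.7 -> new Bin 4
  Item 0.51 -> new Bin 5
Total bins used = 5

5


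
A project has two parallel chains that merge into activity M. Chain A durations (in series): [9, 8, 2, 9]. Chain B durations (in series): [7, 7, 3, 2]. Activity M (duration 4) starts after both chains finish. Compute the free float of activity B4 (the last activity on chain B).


ES(B4) = sum of predecessors on chain B = 17
EF(B4) = ES + duration = 17 + 2 = 19
Successor of B4 is M. ES(M) = max(sum(A), sum(B)) = max(28, 19) = 28
Free float = ES(successor) - EF(current) = 28 - 19 = 9

9


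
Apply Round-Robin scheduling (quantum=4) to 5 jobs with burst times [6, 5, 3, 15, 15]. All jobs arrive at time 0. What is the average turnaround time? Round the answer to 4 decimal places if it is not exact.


Time quantum = 4
Execution trace:
  J1 runs 4 units, time = 4
  J2 runs 4 units, time = 8
  J3 runs 3 units, time = 11
  J4 runs 4 units, time = 15
  J5 runs 4 units, time = 19
  J1 runs 2 units, time = 21
  J2 runs 1 units, time = 22
  J4 runs 4 units, time = 26
  J5 runs 4 units, time = 30
  J4 runs 4 units, time = 34
  J5 runs 4 units, time = 38
  J4 runs 3 units, time = 41
  J5 runs 3 units, time = 44
Finish times: [21, 22, 11, 41, 44]
Average turnaround = 139/5 = 27.8

27.8


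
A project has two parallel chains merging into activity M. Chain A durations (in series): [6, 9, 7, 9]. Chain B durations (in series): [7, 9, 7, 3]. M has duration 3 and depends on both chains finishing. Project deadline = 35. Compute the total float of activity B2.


Forward pass: ES(B2) = sum of predecessors on chain B = 7
EF = ES + duration = 7 + 9 = 16
Backward pass: LF(M) = deadline = 35; LS(M) = 35 - 3 = 32
LF(B2) = LS(M) - sum(successors on chain B) = 32 - 10 = 22
LS = LF - duration = 22 - 9 = 13
Total float = LS - ES = 13 - 7 = 6

6


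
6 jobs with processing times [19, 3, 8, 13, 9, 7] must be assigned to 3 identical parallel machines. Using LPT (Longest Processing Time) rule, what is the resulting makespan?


Sort jobs in decreasing order (LPT): [19, 13, 9, 8, 7, 3]
Assign each job to the least loaded machine:
  Machine 1: jobs [19], load = 19
  Machine 2: jobs [13, 7], load = 20
  Machine 3: jobs [9, 8, 3], load = 20
Makespan = max load = 20

20


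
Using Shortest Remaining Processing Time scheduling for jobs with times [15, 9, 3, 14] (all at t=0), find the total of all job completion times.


Since all jobs arrive at t=0, SRPT equals SPT ordering.
SPT order: [3, 9, 14, 15]
Completion times:
  Job 1: p=3, C=3
  Job 2: p=9, C=12
  Job 3: p=14, C=26
  Job 4: p=15, C=41
Total completion time = 3 + 12 + 26 + 41 = 82

82


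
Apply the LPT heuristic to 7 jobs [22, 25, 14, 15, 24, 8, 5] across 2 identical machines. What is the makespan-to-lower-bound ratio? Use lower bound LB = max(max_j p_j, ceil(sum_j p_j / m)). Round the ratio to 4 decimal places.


LPT order: [25, 24, 22, 15, 14, 8, 5]
Machine loads after assignment: [59, 54]
LPT makespan = 59
Lower bound = max(max_job, ceil(total/2)) = max(25, 57) = 57
Ratio = 59 / 57 = 1.0351

1.0351


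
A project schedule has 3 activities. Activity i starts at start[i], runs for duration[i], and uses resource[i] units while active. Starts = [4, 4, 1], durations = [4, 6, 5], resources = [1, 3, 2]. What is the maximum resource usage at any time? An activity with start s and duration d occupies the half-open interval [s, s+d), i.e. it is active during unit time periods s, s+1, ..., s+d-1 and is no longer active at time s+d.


Each activity i is active on [start_i, start_i + duration_i).
Compute total resource usage per time slot:
  t=0: active resources = [], total = 0
  t=1: active resources = [2], total = 2
  t=2: active resources = [2], total = 2
  t=3: active resources = [2], total = 2
  t=4: active resources = [1, 3, 2], total = 6
  t=5: active resources = [1, 3, 2], total = 6
  t=6: active resources = [1, 3], total = 4
  t=7: active resources = [1, 3], total = 4
  t=8: active resources = [3], total = 3
  t=9: active resources = [3], total = 3
Peak resource demand = 6

6


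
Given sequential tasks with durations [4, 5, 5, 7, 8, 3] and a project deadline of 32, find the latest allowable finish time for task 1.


LF(activity 1) = deadline - sum of successor durations
Successors: activities 2 through 6 with durations [5, 5, 7, 8, 3]
Sum of successor durations = 28
LF = 32 - 28 = 4

4


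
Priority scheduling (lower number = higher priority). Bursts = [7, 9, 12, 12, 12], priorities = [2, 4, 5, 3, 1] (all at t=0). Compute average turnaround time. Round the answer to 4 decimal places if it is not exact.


Sort by priority (ascending = highest first):
Order: [(1, 12), (2, 7), (3, 12), (4, 9), (5, 12)]
Completion times:
  Priority 1, burst=12, C=12
  Priority 2, burst=7, C=19
  Priority 3, burst=12, C=31
  Priority 4, burst=9, C=40
  Priority 5, burst=12, C=52
Average turnaround = 154/5 = 30.8

30.8


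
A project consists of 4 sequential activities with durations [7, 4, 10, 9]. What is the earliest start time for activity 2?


Activity 2 starts after activities 1 through 1 complete.
Predecessor durations: [7]
ES = 7 = 7

7


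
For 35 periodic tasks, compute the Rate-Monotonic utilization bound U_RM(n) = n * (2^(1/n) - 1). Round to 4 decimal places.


Compute 2^(1/35) = 1.0200016094
Subtract 1: 1.0200016094 - 1 = 0.0200016094
Multiply by n: 35 * 0.0200016094 = 0.7000563290
Round to 4 dp: 0.7001

0.7001


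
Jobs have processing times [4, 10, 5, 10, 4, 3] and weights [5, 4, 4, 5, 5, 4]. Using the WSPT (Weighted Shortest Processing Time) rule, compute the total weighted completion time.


Compute p/w ratios and sort ascending (WSPT): [(3, 4), (4, 5), (4, 5), (5, 4), (10, 5), (10, 4)]
Compute weighted completion times:
  Job (p=3,w=4): C=3, w*C=4*3=12
  Job (p=4,w=5): C=7, w*C=5*7=35
  Job (p=4,w=5): C=11, w*C=5*11=55
  Job (p=5,w=4): C=16, w*C=4*16=64
  Job (p=10,w=5): C=26, w*C=5*26=130
  Job (p=10,w=4): C=36, w*C=4*36=144
Total weighted completion time = 440

440


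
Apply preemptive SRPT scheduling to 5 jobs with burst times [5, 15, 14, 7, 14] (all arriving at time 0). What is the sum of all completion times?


Since all jobs arrive at t=0, SRPT equals SPT ordering.
SPT order: [5, 7, 14, 14, 15]
Completion times:
  Job 1: p=5, C=5
  Job 2: p=7, C=12
  Job 3: p=14, C=26
  Job 4: p=14, C=40
  Job 5: p=15, C=55
Total completion time = 5 + 12 + 26 + 40 + 55 = 138

138


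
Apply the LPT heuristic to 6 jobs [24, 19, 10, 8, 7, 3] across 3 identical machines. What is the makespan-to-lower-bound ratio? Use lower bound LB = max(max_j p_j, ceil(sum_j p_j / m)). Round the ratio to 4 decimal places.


LPT order: [24, 19, 10, 8, 7, 3]
Machine loads after assignment: [24, 22, 25]
LPT makespan = 25
Lower bound = max(max_job, ceil(total/3)) = max(24, 24) = 24
Ratio = 25 / 24 = 1.0417

1.0417


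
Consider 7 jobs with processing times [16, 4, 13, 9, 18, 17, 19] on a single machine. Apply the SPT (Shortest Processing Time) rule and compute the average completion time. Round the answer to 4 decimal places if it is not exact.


Sort jobs by processing time (SPT order): [4, 9, 13, 16, 17, 18, 19]
Compute completion times sequentially:
  Job 1: processing = 4, completes at 4
  Job 2: processing = 9, completes at 13
  Job 3: processing = 13, completes at 26
  Job 4: processing = 16, completes at 42
  Job 5: processing = 17, completes at 59
  Job 6: processing = 18, completes at 77
  Job 7: processing = 19, completes at 96
Sum of completion times = 317
Average completion time = 317/7 = 45.2857

45.2857


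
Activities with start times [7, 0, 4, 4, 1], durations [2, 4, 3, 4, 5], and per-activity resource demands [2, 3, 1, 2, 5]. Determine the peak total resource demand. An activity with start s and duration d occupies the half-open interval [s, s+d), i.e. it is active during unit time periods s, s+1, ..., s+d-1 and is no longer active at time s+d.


Each activity i is active on [start_i, start_i + duration_i).
Compute total resource usage per time slot:
  t=0: active resources = [3], total = 3
  t=1: active resources = [3, 5], total = 8
  t=2: active resources = [3, 5], total = 8
  t=3: active resources = [3, 5], total = 8
  t=4: active resources = [1, 2, 5], total = 8
  t=5: active resources = [1, 2, 5], total = 8
  t=6: active resources = [1, 2], total = 3
  t=7: active resources = [2, 2], total = 4
  t=8: active resources = [2], total = 2
Peak resource demand = 8

8


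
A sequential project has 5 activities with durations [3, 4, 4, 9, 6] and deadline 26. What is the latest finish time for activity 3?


LF(activity 3) = deadline - sum of successor durations
Successors: activities 4 through 5 with durations [9, 6]
Sum of successor durations = 15
LF = 26 - 15 = 11

11


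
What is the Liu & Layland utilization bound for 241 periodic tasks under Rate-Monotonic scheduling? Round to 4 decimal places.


Compute 2^(1/241) = 1.0028802694
Subtract 1: 1.0028802694 - 1 = 0.0028802694
Multiply by n: 241 * 0.0028802694 = 0.6941449254
Round to 4 dp: 0.6941

0.6941


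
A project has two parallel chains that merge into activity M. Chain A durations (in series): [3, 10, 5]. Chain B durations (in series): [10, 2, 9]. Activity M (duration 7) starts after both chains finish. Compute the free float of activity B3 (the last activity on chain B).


ES(B3) = sum of predecessors on chain B = 12
EF(B3) = ES + duration = 12 + 9 = 21
Successor of B3 is M. ES(M) = max(sum(A), sum(B)) = max(18, 21) = 21
Free float = ES(successor) - EF(current) = 21 - 21 = 0

0


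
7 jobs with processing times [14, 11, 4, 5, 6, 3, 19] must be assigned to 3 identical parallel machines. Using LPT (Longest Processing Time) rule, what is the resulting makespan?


Sort jobs in decreasing order (LPT): [19, 14, 11, 6, 5, 4, 3]
Assign each job to the least loaded machine:
  Machine 1: jobs [19, 3], load = 22
  Machine 2: jobs [14, 5], load = 19
  Machine 3: jobs [11, 6, 4], load = 21
Makespan = max load = 22

22


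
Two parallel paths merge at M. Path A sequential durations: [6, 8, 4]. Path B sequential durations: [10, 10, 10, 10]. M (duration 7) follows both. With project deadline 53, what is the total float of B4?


Forward pass: ES(B4) = sum of predecessors on chain B = 30
EF = ES + duration = 30 + 10 = 40
Backward pass: LF(M) = deadline = 53; LS(M) = 53 - 7 = 46
LF(B4) = LS(M) - sum(successors on chain B) = 46 - 0 = 46
LS = LF - duration = 46 - 10 = 36
Total float = LS - ES = 36 - 30 = 6

6


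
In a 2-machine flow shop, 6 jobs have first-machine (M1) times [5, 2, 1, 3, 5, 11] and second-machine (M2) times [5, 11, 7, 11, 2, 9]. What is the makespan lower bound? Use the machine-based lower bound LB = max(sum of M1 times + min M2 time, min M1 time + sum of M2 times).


LB1 = sum(M1 times) + min(M2 times) = 27 + 2 = 29
LB2 = min(M1 times) + sum(M2 times) = 1 + 45 = 46
Lower bound = max(LB1, LB2) = max(29, 46) = 46

46


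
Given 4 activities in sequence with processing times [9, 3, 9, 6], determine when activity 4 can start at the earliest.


Activity 4 starts after activities 1 through 3 complete.
Predecessor durations: [9, 3, 9]
ES = 9 + 3 + 9 = 21

21


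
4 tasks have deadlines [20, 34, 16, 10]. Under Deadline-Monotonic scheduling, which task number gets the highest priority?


Sort tasks by relative deadline (ascending):
  Task 4: deadline = 10
  Task 3: deadline = 16
  Task 1: deadline = 20
  Task 2: deadline = 34
Priority order (highest first): [4, 3, 1, 2]
Highest priority task = 4

4


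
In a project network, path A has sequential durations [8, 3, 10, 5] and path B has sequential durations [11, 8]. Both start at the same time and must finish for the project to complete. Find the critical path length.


Path A total = 8 + 3 + 10 + 5 = 26
Path B total = 11 + 8 = 19
Critical path = longest path = max(26, 19) = 26

26


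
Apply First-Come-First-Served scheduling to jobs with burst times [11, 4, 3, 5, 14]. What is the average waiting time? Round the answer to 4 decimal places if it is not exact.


FCFS order (as given): [11, 4, 3, 5, 14]
Waiting times:
  Job 1: wait = 0
  Job 2: wait = 11
  Job 3: wait = 15
  Job 4: wait = 18
  Job 5: wait = 23
Sum of waiting times = 67
Average waiting time = 67/5 = 13.4

13.4
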